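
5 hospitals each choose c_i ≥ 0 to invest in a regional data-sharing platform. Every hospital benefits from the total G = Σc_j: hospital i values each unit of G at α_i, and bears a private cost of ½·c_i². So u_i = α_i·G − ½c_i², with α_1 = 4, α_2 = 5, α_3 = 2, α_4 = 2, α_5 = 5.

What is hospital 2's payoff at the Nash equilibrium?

77.5

Hospital i's FOC: ∂u_i/∂c_i = α_i − c_i = 0, so c_i* = α_i.
NE contributions = (4, 5, 2, 2, 5); G = 18.
u_2 = α_2·G − ½·(c_2)² = 5·18 − ½·5² = 77.5.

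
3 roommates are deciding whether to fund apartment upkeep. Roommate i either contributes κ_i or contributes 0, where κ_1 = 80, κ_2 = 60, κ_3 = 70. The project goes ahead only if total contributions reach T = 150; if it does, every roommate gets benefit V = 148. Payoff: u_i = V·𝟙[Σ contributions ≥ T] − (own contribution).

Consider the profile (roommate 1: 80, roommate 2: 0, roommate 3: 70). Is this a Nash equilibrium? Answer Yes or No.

Yes

Total = 150 ≥ 150: provided.
Roommate 1 (pledges 80, payoff 68): dropping to 0 → total 70, payoff 0. No gain.
Roommate 2 (pledges 0, payoff 148): pledging 60 → total 210, payoff 88. No gain.
Roommate 3 (pledges 70, payoff 78): dropping to 0 → total 80, payoff 0. No gain.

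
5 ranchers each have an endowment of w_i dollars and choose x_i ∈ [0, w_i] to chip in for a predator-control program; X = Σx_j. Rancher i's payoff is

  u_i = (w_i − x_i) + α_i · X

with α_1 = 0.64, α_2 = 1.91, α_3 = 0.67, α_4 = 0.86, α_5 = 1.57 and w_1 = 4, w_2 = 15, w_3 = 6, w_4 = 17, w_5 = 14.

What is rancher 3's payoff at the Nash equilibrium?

∂u_i/∂x_i = α_i − 1, so rancher i contributes w_i if α_i > 1, else 0.
α_i > 1 for i ∈ {2, 5}; NE contributions (0, 15, 0, 0, 14), X = 29.
u_3 = (6 − 0) + 0.67·29 = 25.43.

25.43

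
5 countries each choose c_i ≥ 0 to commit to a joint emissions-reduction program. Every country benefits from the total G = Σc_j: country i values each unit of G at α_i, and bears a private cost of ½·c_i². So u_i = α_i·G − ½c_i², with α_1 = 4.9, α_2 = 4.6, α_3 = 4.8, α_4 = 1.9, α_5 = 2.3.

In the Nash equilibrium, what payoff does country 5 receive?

Country i's FOC: ∂u_i/∂c_i = α_i − c_i = 0, so c_i* = α_i.
NE contributions = (4.9, 4.6, 4.8, 1.9, 2.3); G = 18.5.
u_5 = α_5·G − ½·(c_5)² = 2.3·18.5 − ½·2.3² = 39.905.

39.905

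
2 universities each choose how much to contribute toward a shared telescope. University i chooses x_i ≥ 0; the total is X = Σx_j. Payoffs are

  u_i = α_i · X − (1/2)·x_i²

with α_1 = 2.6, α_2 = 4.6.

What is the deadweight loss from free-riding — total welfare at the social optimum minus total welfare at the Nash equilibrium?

University i's FOC: ∂u_i/∂x_i = α_i − x_i = 0, so x_i* = α_i.
NE contributions = (2.6, 4.6); X = 7.2.
W^NE = (Σα)·X − ½Σα_i² = 7.2² − ½·27.92 = 37.88.
Planner sets x_i = Σα_j = 7.2 for every i, so X^SO = 2·7.2 = 14.4.
W^SO = (Σα)·X^SO − ½·2·(Σα)² = (2/2)·7.2² = 51.84.
Deadweight loss = W^SO − W^NE = 13.96.

13.96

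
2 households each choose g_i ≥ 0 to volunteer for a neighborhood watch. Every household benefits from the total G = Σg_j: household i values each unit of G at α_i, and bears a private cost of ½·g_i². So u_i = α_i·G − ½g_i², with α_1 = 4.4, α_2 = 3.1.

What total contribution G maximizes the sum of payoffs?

15

Planner FOC: ∂(Σu_j)/∂g_i = (Σα_j) − g_i = 0, so g_i^SO = Σα_j = 7.5 for every i; G^SO = 15.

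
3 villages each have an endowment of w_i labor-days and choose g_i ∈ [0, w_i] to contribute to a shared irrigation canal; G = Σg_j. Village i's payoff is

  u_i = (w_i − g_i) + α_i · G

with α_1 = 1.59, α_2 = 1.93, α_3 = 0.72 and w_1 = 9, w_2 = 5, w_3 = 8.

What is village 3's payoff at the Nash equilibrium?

∂u_i/∂g_i = α_i − 1, so village i contributes w_i if α_i > 1, else 0.
α_i > 1 for i ∈ {1, 2}; NE contributions (9, 5, 0), G = 14.
u_3 = (8 − 0) + 0.72·14 = 18.08.

18.08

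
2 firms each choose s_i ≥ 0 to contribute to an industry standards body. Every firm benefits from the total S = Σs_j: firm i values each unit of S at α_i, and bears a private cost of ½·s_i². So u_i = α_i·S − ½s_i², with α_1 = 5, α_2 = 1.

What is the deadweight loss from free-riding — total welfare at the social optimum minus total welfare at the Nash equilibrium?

Firm i's FOC: ∂u_i/∂s_i = α_i − s_i = 0, so s_i* = α_i.
NE contributions = (5, 1); S = 6.
W^NE = (Σα)·S − ½Σα_i² = 6² − ½·26 = 23.
Planner sets s_i = Σα_j = 6 for every i, so S^SO = 2·6 = 12.
W^SO = (Σα)·S^SO − ½·2·(Σα)² = (2/2)·6² = 36.
Deadweight loss = W^SO − W^NE = 13.

13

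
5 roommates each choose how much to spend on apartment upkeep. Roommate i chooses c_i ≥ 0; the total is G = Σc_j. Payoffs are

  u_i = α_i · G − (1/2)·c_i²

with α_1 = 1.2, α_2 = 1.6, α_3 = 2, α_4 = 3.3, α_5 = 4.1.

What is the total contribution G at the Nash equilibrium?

12.2

Roommate i's FOC: ∂u_i/∂c_i = α_i − c_i = 0, so c_i* = α_i.
NE contributions = (1.2, 1.6, 2, 3.3, 4.1); G = 12.2.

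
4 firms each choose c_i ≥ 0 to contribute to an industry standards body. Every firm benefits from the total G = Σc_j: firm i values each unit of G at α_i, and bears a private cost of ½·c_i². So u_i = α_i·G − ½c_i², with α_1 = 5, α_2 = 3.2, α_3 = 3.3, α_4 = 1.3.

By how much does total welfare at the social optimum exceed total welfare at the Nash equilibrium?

Firm i's FOC: ∂u_i/∂c_i = α_i − c_i = 0, so c_i* = α_i.
NE contributions = (5, 3.2, 3.3, 1.3); G = 12.8.
W^NE = (Σα)·G − ½Σα_i² = 12.8² − ½·47.82 = 139.93.
Planner sets c_i = Σα_j = 12.8 for every i, so G^SO = 4·12.8 = 51.2.
W^SO = (Σα)·G^SO − ½·4·(Σα)² = (4/2)·12.8² = 327.68.
Deadweight loss = W^SO − W^NE = 187.75.

187.75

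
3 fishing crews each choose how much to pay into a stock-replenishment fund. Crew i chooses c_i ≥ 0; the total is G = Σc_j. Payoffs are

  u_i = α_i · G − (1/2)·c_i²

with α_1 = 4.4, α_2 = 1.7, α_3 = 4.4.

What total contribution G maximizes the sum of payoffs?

31.5

Planner FOC: ∂(Σu_j)/∂c_i = (Σα_j) − c_i = 0, so c_i^SO = Σα_j = 10.5 for every i; G^SO = 31.5.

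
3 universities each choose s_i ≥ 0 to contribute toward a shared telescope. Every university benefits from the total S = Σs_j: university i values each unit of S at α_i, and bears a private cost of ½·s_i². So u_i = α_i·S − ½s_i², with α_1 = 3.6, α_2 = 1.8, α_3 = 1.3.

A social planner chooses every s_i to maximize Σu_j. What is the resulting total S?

20.1

Planner FOC: ∂(Σu_j)/∂s_i = (Σα_j) − s_i = 0, so s_i^SO = Σα_j = 6.7 for every i; S^SO = 20.1.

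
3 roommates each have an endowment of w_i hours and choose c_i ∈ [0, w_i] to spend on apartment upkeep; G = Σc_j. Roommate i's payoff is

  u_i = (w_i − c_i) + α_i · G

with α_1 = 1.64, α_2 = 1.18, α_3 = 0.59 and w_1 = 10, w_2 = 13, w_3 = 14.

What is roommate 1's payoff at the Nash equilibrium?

37.72

∂u_i/∂c_i = α_i − 1, so roommate i contributes w_i if α_i > 1, else 0.
α_i > 1 for i ∈ {1, 2}; NE contributions (10, 13, 0), G = 23.
u_1 = (10 − 10) + 1.64·23 = 37.72.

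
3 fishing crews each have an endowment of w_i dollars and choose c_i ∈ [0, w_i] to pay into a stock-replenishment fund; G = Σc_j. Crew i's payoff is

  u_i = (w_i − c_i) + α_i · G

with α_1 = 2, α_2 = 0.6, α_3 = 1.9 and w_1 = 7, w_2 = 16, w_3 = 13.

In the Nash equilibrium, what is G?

∂u_i/∂c_i = α_i − 1, so crew i contributes w_i if α_i > 1, else 0.
α_i > 1 for i ∈ {1, 3}; NE contributions (7, 0, 13), G = 20.

20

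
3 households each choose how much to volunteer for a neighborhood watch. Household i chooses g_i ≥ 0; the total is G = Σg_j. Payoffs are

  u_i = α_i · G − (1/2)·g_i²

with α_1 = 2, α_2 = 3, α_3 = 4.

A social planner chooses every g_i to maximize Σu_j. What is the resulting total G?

Planner FOC: ∂(Σu_j)/∂g_i = (Σα_j) − g_i = 0, so g_i^SO = Σα_j = 9 for every i; G^SO = 27.

27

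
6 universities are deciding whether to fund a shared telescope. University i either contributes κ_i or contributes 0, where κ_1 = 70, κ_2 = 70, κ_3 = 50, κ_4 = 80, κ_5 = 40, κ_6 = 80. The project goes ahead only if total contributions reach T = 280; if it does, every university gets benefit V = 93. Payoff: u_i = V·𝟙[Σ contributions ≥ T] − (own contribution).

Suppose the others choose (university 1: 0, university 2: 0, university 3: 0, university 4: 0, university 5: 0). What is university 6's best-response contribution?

0

Others' total = 0. Even contributing 80 gives 80 < 280: no benefit either way.
Best response: 0.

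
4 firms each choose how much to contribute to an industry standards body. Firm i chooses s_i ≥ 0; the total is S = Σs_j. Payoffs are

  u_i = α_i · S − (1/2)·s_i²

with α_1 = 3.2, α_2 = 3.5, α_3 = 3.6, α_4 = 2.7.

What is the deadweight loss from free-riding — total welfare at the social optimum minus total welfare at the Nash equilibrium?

Firm i's FOC: ∂u_i/∂s_i = α_i − s_i = 0, so s_i* = α_i.
NE contributions = (3.2, 3.5, 3.6, 2.7); S = 13.
W^NE = (Σα)·S − ½Σα_i² = 13² − ½·42.74 = 147.63.
Planner sets s_i = Σα_j = 13 for every i, so S^SO = 4·13 = 52.
W^SO = (Σα)·S^SO − ½·4·(Σα)² = (4/2)·13² = 338.
Deadweight loss = W^SO − W^NE = 190.37.

190.37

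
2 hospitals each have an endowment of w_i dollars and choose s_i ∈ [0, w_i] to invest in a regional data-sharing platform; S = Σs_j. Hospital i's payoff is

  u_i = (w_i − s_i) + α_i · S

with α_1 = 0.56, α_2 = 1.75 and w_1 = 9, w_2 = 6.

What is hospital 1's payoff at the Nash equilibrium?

∂u_i/∂s_i = α_i − 1, so hospital i contributes w_i if α_i > 1, else 0.
α_i > 1 for i ∈ {2}; NE contributions (0, 6), S = 6.
u_1 = (9 − 0) + 0.56·6 = 12.36.

12.36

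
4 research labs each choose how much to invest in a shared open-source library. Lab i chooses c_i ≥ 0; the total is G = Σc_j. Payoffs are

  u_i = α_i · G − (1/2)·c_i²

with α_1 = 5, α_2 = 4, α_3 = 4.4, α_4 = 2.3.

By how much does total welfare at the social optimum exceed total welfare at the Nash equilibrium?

Lab i's FOC: ∂u_i/∂c_i = α_i − c_i = 0, so c_i* = α_i.
NE contributions = (5, 4, 4.4, 2.3); G = 15.7.
W^NE = (Σα)·G − ½Σα_i² = 15.7² − ½·65.65 = 213.665.
Planner sets c_i = Σα_j = 15.7 for every i, so G^SO = 4·15.7 = 62.8.
W^SO = (Σα)·G^SO − ½·4·(Σα)² = (4/2)·15.7² = 492.98.
Deadweight loss = W^SO − W^NE = 279.315.

279.315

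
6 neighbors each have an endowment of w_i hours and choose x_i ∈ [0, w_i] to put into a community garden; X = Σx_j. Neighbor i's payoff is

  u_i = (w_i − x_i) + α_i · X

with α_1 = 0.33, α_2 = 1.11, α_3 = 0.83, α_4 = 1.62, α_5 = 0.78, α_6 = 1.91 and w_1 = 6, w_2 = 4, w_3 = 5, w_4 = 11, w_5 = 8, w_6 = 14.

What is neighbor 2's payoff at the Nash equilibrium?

∂u_i/∂x_i = α_i − 1, so neighbor i contributes w_i if α_i > 1, else 0.
α_i > 1 for i ∈ {2, 4, 6}; NE contributions (0, 4, 0, 11, 0, 14), X = 29.
u_2 = (4 − 4) + 1.11·29 = 32.19.

32.19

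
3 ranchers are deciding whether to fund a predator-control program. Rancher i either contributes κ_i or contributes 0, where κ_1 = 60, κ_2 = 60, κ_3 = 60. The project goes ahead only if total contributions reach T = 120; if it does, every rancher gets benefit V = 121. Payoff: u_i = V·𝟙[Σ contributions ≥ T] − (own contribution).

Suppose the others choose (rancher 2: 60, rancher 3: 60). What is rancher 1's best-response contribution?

0

Others' total = 120 ≥ 120; contributing adds cost 60 for no extra benefit.
Best response: 0.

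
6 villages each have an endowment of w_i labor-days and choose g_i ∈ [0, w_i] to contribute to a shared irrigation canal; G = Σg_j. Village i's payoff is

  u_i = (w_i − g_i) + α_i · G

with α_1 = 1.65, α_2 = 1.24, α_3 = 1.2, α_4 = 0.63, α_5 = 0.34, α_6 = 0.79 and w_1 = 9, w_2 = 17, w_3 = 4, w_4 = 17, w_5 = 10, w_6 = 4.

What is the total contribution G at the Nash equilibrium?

30

∂u_i/∂g_i = α_i − 1, so village i contributes w_i if α_i > 1, else 0.
α_i > 1 for i ∈ {1, 2, 3}; NE contributions (9, 17, 4, 0, 0, 0), G = 30.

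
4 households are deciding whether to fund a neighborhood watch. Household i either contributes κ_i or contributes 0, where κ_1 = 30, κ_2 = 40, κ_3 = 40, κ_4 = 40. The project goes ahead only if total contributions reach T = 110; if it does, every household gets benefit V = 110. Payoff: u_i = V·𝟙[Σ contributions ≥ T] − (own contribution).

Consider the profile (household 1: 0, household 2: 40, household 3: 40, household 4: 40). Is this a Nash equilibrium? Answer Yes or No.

Total = 120 ≥ 110: provided.
Household 1 (pledges 0, payoff 110): pledging 30 → total 150, payoff 80. No gain.
Household 2 (pledges 40, payoff 70): dropping to 0 → total 80, payoff 0. No gain.
Household 3 (pledges 40, payoff 70): dropping to 0 → total 80, payoff 0. No gain.
Household 4 (pledges 40, payoff 70): dropping to 0 → total 80, payoff 0. No gain.

Yes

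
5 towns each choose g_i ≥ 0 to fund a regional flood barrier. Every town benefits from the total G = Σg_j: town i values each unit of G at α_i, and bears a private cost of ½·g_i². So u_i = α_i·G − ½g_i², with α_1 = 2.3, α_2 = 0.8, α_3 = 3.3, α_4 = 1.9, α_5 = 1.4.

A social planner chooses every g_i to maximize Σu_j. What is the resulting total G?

Planner FOC: ∂(Σu_j)/∂g_i = (Σα_j) − g_i = 0, so g_i^SO = Σα_j = 9.7 for every i; G^SO = 48.5.

48.5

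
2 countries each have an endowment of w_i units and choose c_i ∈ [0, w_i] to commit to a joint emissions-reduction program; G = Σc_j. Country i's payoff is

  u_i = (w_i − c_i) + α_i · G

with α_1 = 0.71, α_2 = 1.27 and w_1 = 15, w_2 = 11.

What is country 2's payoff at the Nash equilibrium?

13.97

∂u_i/∂c_i = α_i − 1, so country i contributes w_i if α_i > 1, else 0.
α_i > 1 for i ∈ {2}; NE contributions (0, 11), G = 11.
u_2 = (11 − 11) + 1.27·11 = 13.97.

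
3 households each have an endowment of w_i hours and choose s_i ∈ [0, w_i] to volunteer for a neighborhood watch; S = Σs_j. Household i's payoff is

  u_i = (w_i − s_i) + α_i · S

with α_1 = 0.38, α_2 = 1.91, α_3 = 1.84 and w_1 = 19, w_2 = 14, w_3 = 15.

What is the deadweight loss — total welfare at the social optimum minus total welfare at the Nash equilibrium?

∂u_i/∂s_i = α_i − 1, so household i contributes w_i if α_i > 1, else 0.
α_i > 1 for i ∈ {2, 3}; NE contributions (0, 14, 15), S = 29.
W^NE = Σw_i − S^NE + (Σα_i)·S^NE = 48 + 3.13·29 = 138.77.
Planner: ∂(Σu_j)/∂s_i = Σα_j − 1 = 3.13 > 0, so everyone contributes w_i; S^SO = 48, W^SO = 48 + 3.13·48 = 198.24.
Deadweight loss = 59.47.

59.47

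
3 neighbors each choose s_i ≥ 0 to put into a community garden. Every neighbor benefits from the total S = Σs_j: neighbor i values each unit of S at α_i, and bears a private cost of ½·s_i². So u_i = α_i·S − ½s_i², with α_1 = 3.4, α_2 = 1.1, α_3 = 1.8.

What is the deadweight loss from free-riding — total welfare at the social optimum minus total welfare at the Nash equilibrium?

Neighbor i's FOC: ∂u_i/∂s_i = α_i − s_i = 0, so s_i* = α_i.
NE contributions = (3.4, 1.1, 1.8); S = 6.3.
W^NE = (Σα)·S − ½Σα_i² = 6.3² − ½·16.01 = 31.685.
Planner sets s_i = Σα_j = 6.3 for every i, so S^SO = 3·6.3 = 18.9.
W^SO = (Σα)·S^SO − ½·3·(Σα)² = (3/2)·6.3² = 59.535.
Deadweight loss = W^SO − W^NE = 27.85.

27.85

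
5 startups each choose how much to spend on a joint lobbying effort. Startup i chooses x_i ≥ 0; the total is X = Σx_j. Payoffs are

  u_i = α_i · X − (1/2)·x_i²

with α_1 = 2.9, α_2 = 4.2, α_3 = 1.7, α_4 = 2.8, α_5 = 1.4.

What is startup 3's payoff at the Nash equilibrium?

Startup i's FOC: ∂u_i/∂x_i = α_i − x_i = 0, so x_i* = α_i.
NE contributions = (2.9, 4.2, 1.7, 2.8, 1.4); X = 13.
u_3 = α_3·X − ½·(x_3)² = 1.7·13 − ½·1.7² = 20.655.

20.655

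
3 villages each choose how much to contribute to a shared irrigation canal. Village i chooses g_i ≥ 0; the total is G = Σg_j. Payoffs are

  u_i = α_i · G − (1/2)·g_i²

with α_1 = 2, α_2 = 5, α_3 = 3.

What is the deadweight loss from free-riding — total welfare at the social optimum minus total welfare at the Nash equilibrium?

69

Village i's FOC: ∂u_i/∂g_i = α_i − g_i = 0, so g_i* = α_i.
NE contributions = (2, 5, 3); G = 10.
W^NE = (Σα)·G − ½Σα_i² = 10² − ½·38 = 81.
Planner sets g_i = Σα_j = 10 for every i, so G^SO = 3·10 = 30.
W^SO = (Σα)·G^SO − ½·3·(Σα)² = (3/2)·10² = 150.
Deadweight loss = W^SO − W^NE = 69.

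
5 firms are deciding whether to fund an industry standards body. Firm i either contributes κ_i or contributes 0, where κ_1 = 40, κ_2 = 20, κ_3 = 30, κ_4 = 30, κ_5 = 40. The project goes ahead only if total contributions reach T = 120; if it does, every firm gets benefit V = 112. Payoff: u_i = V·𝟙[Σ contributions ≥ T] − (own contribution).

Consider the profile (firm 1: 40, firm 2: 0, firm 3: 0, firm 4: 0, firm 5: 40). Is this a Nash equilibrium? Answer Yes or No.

No

Total = 80 < 120: not provided.
Firm 1 (pledges 40, payoff -40): dropping to 0 → total 40, payoff 0. Profitable deviation.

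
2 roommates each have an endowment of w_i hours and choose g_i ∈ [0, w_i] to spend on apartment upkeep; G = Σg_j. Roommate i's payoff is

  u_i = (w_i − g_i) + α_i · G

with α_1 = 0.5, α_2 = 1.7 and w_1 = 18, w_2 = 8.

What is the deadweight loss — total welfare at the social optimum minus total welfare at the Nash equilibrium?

∂u_i/∂g_i = α_i − 1, so roommate i contributes w_i if α_i > 1, else 0.
α_i > 1 for i ∈ {2}; NE contributions (0, 8), G = 8.
W^NE = Σw_i − G^NE + (Σα_i)·G^NE = 26 + 1.2·8 = 35.6.
Planner: ∂(Σu_j)/∂g_i = Σα_j − 1 = 1.2 > 0, so everyone contributes w_i; G^SO = 26, W^SO = 26 + 1.2·26 = 57.2.
Deadweight loss = 21.6.

21.6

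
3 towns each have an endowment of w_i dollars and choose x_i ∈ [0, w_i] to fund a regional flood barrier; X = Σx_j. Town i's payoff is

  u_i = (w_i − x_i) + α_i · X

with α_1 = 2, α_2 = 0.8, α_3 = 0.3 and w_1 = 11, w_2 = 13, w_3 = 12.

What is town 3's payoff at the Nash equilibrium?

∂u_i/∂x_i = α_i − 1, so town i contributes w_i if α_i > 1, else 0.
α_i > 1 for i ∈ {1}; NE contributions (11, 0, 0), X = 11.
u_3 = (12 − 0) + 0.3·11 = 15.3.

15.3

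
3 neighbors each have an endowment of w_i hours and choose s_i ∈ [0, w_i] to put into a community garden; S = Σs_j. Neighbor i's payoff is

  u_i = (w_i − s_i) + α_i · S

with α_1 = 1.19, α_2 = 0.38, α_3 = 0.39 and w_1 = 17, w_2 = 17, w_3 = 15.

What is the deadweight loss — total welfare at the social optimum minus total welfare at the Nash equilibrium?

∂u_i/∂s_i = α_i − 1, so neighbor i contributes w_i if α_i > 1, else 0.
α_i > 1 for i ∈ {1}; NE contributions (17, 0, 0), S = 17.
W^NE = Σw_i − S^NE + (Σα_i)·S^NE = 49 + 0.96·17 = 65.32.
Planner: ∂(Σu_j)/∂s_i = Σα_j − 1 = 0.96 > 0, so everyone contributes w_i; S^SO = 49, W^SO = 49 + 0.96·49 = 96.04.
Deadweight loss = 30.72.

30.72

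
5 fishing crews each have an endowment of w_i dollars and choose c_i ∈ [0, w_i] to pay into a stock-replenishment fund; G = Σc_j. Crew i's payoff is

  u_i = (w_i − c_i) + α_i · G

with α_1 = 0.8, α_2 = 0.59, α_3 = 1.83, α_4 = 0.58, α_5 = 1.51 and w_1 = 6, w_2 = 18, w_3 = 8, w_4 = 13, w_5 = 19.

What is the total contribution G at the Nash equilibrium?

∂u_i/∂c_i = α_i − 1, so crew i contributes w_i if α_i > 1, else 0.
α_i > 1 for i ∈ {3, 5}; NE contributions (0, 0, 8, 0, 19), G = 27.

27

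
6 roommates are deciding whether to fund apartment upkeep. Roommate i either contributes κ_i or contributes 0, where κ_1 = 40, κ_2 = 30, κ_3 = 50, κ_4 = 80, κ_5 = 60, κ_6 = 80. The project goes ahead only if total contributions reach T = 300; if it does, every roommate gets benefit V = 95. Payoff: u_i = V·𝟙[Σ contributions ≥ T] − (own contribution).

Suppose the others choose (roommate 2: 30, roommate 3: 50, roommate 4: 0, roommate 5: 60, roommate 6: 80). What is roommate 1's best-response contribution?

Others' total = 220. Even contributing 40 gives 260 < 300: no benefit either way.
Best response: 0.

0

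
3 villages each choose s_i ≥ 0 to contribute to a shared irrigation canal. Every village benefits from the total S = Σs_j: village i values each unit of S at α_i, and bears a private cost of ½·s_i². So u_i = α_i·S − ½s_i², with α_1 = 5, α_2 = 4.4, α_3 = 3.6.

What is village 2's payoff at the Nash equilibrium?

47.52

Village i's FOC: ∂u_i/∂s_i = α_i − s_i = 0, so s_i* = α_i.
NE contributions = (5, 4.4, 3.6); S = 13.
u_2 = α_2·S − ½·(s_2)² = 4.4·13 − ½·4.4² = 47.52.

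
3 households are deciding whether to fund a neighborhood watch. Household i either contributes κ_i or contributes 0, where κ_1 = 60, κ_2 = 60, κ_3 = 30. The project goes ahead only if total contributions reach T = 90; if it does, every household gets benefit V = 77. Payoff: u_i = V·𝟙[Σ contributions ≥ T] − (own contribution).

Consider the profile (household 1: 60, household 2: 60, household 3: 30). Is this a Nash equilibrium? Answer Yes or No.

Total = 150 ≥ 90: provided.
Household 1 (pledges 60, payoff 17): dropping to 0 → total 90, payoff 77. Profitable deviation.

No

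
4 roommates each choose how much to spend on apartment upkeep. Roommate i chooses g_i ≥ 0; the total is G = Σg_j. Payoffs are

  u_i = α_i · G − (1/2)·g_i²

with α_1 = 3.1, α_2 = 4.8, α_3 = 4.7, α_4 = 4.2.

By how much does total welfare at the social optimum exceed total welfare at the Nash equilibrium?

318.43

Roommate i's FOC: ∂u_i/∂g_i = α_i − g_i = 0, so g_i* = α_i.
NE contributions = (3.1, 4.8, 4.7, 4.2); G = 16.8.
W^NE = (Σα)·G − ½Σα_i² = 16.8² − ½·72.38 = 246.05.
Planner sets g_i = Σα_j = 16.8 for every i, so G^SO = 4·16.8 = 67.2.
W^SO = (Σα)·G^SO − ½·4·(Σα)² = (4/2)·16.8² = 564.48.
Deadweight loss = W^SO − W^NE = 318.43.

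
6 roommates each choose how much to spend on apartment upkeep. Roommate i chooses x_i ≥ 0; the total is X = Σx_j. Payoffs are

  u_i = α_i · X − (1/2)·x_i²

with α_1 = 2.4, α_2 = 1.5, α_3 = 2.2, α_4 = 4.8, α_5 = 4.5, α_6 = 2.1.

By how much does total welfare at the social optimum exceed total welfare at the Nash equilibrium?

Roommate i's FOC: ∂u_i/∂x_i = α_i − x_i = 0, so x_i* = α_i.
NE contributions = (2.4, 1.5, 2.2, 4.8, 4.5, 2.1); X = 17.5.
W^NE = (Σα)·X − ½Σα_i² = 17.5² − ½·60.55 = 275.975.
Planner sets x_i = Σα_j = 17.5 for every i, so X^SO = 6·17.5 = 105.
W^SO = (Σα)·X^SO − ½·6·(Σα)² = (6/2)·17.5² = 918.75.
Deadweight loss = W^SO − W^NE = 642.775.

642.775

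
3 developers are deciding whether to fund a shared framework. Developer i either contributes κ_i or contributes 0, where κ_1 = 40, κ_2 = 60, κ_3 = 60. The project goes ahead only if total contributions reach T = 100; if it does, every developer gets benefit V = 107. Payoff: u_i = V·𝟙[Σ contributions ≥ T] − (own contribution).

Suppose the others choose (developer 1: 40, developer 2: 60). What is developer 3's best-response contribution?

Others' total = 100 ≥ 100; contributing adds cost 60 for no extra benefit.
Best response: 0.

0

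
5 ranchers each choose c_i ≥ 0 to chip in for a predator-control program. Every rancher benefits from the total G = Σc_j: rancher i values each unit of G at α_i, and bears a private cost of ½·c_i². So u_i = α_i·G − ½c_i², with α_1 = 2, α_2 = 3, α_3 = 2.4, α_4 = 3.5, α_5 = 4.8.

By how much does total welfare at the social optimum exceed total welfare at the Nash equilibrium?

396.76

Rancher i's FOC: ∂u_i/∂c_i = α_i − c_i = 0, so c_i* = α_i.
NE contributions = (2, 3, 2.4, 3.5, 4.8); G = 15.7.
W^NE = (Σα)·G − ½Σα_i² = 15.7² − ½·54.05 = 219.465.
Planner sets c_i = Σα_j = 15.7 for every i, so G^SO = 5·15.7 = 78.5.
W^SO = (Σα)·G^SO − ½·5·(Σα)² = (5/2)·15.7² = 616.225.
Deadweight loss = W^SO − W^NE = 396.76.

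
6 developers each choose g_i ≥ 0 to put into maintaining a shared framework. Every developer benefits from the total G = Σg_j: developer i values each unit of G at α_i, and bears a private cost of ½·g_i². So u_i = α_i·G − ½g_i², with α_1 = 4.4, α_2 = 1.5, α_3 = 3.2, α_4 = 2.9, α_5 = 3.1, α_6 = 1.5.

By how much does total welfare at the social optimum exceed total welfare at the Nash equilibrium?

577.18

Developer i's FOC: ∂u_i/∂g_i = α_i − g_i = 0, so g_i* = α_i.
NE contributions = (4.4, 1.5, 3.2, 2.9, 3.1, 1.5); G = 16.6.
W^NE = (Σα)·G − ½Σα_i² = 16.6² − ½·52.12 = 249.5.
Planner sets g_i = Σα_j = 16.6 for every i, so G^SO = 6·16.6 = 99.6.
W^SO = (Σα)·G^SO − ½·6·(Σα)² = (6/2)·16.6² = 826.68.
Deadweight loss = W^SO − W^NE = 577.18.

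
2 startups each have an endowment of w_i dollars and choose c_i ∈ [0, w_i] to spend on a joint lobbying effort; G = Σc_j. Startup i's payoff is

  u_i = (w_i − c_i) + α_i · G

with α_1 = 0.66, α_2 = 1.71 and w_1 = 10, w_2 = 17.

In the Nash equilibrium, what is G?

∂u_i/∂c_i = α_i − 1, so startup i contributes w_i if α_i > 1, else 0.
α_i > 1 for i ∈ {2}; NE contributions (0, 17), G = 17.

17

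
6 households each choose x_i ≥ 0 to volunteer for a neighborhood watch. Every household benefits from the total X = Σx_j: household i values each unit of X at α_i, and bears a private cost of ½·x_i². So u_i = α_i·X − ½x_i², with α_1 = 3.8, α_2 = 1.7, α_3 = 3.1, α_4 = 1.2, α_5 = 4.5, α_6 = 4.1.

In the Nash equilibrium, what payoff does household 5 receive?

Household i's FOC: ∂u_i/∂x_i = α_i − x_i = 0, so x_i* = α_i.
NE contributions = (3.8, 1.7, 3.1, 1.2, 4.5, 4.1); X = 18.4.
u_5 = α_5·X − ½·(x_5)² = 4.5·18.4 − ½·4.5² = 72.675.

72.675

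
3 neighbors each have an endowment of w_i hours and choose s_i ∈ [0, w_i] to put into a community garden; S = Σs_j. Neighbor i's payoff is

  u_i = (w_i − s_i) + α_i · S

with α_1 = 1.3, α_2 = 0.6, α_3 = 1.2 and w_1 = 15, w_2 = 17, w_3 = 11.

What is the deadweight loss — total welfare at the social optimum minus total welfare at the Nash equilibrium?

∂u_i/∂s_i = α_i − 1, so neighbor i contributes w_i if α_i > 1, else 0.
α_i > 1 for i ∈ {1, 3}; NE contributions (15, 0, 11), S = 26.
W^NE = Σw_i − S^NE + (Σα_i)·S^NE = 43 + 2.1·26 = 97.6.
Planner: ∂(Σu_j)/∂s_i = Σα_j − 1 = 2.1 > 0, so everyone contributes w_i; S^SO = 43, W^SO = 43 + 2.1·43 = 133.3.
Deadweight loss = 35.7.

35.7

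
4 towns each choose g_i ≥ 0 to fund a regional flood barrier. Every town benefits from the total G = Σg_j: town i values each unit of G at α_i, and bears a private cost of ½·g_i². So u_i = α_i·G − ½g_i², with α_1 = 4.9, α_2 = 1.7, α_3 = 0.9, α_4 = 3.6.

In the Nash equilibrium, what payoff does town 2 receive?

Town i's FOC: ∂u_i/∂g_i = α_i − g_i = 0, so g_i* = α_i.
NE contributions = (4.9, 1.7, 0.9, 3.6); G = 11.1.
u_2 = α_2·G − ½·(g_2)² = 1.7·11.1 − ½·1.7² = 17.425.

17.425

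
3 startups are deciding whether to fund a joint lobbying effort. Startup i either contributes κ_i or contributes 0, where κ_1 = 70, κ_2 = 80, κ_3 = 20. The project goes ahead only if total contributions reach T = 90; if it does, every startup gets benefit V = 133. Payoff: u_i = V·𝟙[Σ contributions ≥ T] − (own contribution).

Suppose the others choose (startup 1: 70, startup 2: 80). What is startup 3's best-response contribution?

Others' total = 150 ≥ 90; contributing adds cost 20 for no extra benefit.
Best response: 0.

0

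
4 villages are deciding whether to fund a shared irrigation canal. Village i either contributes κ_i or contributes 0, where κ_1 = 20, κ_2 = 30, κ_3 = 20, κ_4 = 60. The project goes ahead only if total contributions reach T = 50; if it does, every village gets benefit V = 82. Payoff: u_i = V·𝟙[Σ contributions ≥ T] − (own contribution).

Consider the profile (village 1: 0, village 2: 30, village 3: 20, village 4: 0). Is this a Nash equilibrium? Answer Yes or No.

Yes

Total = 50 ≥ 50: provided.
Village 1 (pledges 0, payoff 82): pledging 20 → total 70, payoff 62. No gain.
Village 2 (pledges 30, payoff 52): dropping to 0 → total 20, payoff 0. No gain.
Village 3 (pledges 20, payoff 62): dropping to 0 → total 30, payoff 0. No gain.
Village 4 (pledges 0, payoff 82): pledging 60 → total 110, payoff 22. No gain.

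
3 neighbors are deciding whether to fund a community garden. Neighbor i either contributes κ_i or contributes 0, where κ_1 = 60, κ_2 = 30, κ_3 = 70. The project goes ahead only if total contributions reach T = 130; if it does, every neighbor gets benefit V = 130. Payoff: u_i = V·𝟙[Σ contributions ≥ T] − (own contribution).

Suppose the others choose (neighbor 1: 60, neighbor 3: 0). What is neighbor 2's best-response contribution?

Others' total = 60. Even contributing 30 gives 90 < 130: no benefit either way.
Best response: 0.

0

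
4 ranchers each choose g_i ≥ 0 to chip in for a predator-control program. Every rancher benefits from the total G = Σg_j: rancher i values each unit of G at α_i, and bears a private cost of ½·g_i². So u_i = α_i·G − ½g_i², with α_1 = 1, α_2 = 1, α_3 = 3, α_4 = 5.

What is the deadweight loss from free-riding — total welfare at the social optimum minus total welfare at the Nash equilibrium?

118

Rancher i's FOC: ∂u_i/∂g_i = α_i − g_i = 0, so g_i* = α_i.
NE contributions = (1, 1, 3, 5); G = 10.
W^NE = (Σα)·G − ½Σα_i² = 10² − ½·36 = 82.
Planner sets g_i = Σα_j = 10 for every i, so G^SO = 4·10 = 40.
W^SO = (Σα)·G^SO − ½·4·(Σα)² = (4/2)·10² = 200.
Deadweight loss = W^SO − W^NE = 118.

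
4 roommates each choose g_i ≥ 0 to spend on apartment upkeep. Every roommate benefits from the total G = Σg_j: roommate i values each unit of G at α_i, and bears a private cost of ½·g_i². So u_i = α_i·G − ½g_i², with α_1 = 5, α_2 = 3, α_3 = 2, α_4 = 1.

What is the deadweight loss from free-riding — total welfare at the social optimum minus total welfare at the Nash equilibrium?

Roommate i's FOC: ∂u_i/∂g_i = α_i − g_i = 0, so g_i* = α_i.
NE contributions = (5, 3, 2, 1); G = 11.
W^NE = (Σα)·G − ½Σα_i² = 11² − ½·39 = 101.5.
Planner sets g_i = Σα_j = 11 for every i, so G^SO = 4·11 = 44.
W^SO = (Σα)·G^SO − ½·4·(Σα)² = (4/2)·11² = 242.
Deadweight loss = W^SO − W^NE = 140.5.

140.5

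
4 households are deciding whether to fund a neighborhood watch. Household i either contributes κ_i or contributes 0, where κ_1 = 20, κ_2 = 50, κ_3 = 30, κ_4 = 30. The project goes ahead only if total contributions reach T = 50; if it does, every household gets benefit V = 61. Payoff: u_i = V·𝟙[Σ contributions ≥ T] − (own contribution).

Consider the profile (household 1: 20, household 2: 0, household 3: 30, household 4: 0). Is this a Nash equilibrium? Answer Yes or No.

Yes

Total = 50 ≥ 50: provided.
Household 1 (pledges 20, payoff 41): dropping to 0 → total 30, payoff 0. No gain.
Household 2 (pledges 0, payoff 61): pledging 50 → total 100, payoff 11. No gain.
Household 3 (pledges 30, payoff 31): dropping to 0 → total 20, payoff 0. No gain.
Household 4 (pledges 0, payoff 61): pledging 30 → total 80, payoff 31. No gain.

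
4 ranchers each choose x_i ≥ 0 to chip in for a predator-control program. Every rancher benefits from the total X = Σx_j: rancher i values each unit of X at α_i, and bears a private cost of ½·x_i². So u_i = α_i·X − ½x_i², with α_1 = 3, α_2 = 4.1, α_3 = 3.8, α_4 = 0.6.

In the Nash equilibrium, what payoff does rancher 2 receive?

Rancher i's FOC: ∂u_i/∂x_i = α_i − x_i = 0, so x_i* = α_i.
NE contributions = (3, 4.1, 3.8, 0.6); X = 11.5.
u_2 = α_2·X − ½·(x_2)² = 4.1·11.5 − ½·4.1² = 38.745.

38.745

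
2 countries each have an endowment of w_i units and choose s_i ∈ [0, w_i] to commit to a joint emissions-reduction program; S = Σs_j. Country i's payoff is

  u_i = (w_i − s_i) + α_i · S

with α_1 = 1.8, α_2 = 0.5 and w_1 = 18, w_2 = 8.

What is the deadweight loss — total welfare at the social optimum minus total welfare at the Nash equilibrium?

10.4

∂u_i/∂s_i = α_i − 1, so country i contributes w_i if α_i > 1, else 0.
α_i > 1 for i ∈ {1}; NE contributions (18, 0), S = 18.
W^NE = Σw_i − S^NE + (Σα_i)·S^NE = 26 + 1.3·18 = 49.4.
Planner: ∂(Σu_j)/∂s_i = Σα_j − 1 = 1.3 > 0, so everyone contributes w_i; S^SO = 26, W^SO = 26 + 1.3·26 = 59.8.
Deadweight loss = 10.4.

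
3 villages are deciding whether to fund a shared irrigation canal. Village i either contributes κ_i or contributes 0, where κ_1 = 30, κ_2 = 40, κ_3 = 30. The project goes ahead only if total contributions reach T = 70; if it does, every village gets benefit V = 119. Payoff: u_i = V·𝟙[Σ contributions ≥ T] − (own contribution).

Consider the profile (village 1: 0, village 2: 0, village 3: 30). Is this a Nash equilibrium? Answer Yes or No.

No

Total = 30 < 70: not provided.
Village 1 (pledges 0, payoff 0): pledging 30 → total 60, payoff -30. No gain.
Village 2 (pledges 0, payoff 0): pledging 40 → total 70, payoff 79. Profitable deviation.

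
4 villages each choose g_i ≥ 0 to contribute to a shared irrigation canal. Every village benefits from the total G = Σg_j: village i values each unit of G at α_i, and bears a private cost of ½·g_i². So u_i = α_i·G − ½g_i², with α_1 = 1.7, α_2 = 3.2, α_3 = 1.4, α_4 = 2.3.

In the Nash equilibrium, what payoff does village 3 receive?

Village i's FOC: ∂u_i/∂g_i = α_i − g_i = 0, so g_i* = α_i.
NE contributions = (1.7, 3.2, 1.4, 2.3); G = 8.6.
u_3 = α_3·G − ½·(g_3)² = 1.4·8.6 − ½·1.4² = 11.06.

11.06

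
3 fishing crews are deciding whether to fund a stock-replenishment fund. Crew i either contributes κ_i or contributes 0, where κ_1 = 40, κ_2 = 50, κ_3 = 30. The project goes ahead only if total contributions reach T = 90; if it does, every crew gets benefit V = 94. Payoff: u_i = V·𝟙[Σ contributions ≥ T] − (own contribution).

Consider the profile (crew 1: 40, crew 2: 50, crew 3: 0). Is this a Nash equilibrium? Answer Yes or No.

Yes

Total = 90 ≥ 90: provided.
Crew 1 (pledges 40, payoff 54): dropping to 0 → total 50, payoff 0. No gain.
Crew 2 (pledges 50, payoff 44): dropping to 0 → total 40, payoff 0. No gain.
Crew 3 (pledges 0, payoff 94): pledging 30 → total 120, payoff 64. No gain.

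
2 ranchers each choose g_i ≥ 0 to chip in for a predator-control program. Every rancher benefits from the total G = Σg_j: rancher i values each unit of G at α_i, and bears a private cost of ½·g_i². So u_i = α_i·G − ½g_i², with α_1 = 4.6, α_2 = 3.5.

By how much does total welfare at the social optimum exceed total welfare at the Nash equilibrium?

Rancher i's FOC: ∂u_i/∂g_i = α_i − g_i = 0, so g_i* = α_i.
NE contributions = (4.6, 3.5); G = 8.1.
W^NE = (Σα)·G − ½Σα_i² = 8.1² − ½·33.41 = 48.905.
Planner sets g_i = Σα_j = 8.1 for every i, so G^SO = 2·8.1 = 16.2.
W^SO = (Σα)·G^SO − ½·2·(Σα)² = (2/2)·8.1² = 65.61.
Deadweight loss = W^SO − W^NE = 16.705.

16.705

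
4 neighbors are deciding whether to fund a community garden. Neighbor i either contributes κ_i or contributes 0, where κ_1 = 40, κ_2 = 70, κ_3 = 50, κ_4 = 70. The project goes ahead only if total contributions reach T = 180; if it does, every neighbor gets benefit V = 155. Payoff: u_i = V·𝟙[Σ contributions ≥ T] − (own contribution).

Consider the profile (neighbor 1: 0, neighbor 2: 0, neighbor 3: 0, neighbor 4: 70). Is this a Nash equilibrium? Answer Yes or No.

Total = 70 < 180: not provided.
Neighbor 1 (pledges 0, payoff 0): pledging 40 → total 110, payoff -40. No gain.
Neighbor 2 (pledges 0, payoff 0): pledging 70 → total 140, payoff -70. No gain.
Neighbor 3 (pledges 0, payoff 0): pledging 50 → total 120, payoff -50. No gain.
Neighbor 4 (pledges 70, payoff -70): dropping to 0 → total 0, payoff 0. Profitable deviation.

No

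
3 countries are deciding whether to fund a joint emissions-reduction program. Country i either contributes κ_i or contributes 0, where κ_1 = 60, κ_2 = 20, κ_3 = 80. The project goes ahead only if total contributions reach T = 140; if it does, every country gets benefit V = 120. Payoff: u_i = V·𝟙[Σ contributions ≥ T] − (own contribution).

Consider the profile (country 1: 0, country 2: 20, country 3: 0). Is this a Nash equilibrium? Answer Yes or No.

Total = 20 < 140: not provided.
Country 1 (pledges 0, payoff 0): pledging 60 → total 80, payoff -60. No gain.
Country 2 (pledges 20, payoff -20): dropping to 0 → total 0, payoff 0. Profitable deviation.

No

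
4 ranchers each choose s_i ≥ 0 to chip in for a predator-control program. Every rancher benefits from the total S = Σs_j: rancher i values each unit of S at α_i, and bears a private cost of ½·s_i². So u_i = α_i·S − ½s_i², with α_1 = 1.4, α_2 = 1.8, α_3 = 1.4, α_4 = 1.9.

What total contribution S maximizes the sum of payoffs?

26

Planner FOC: ∂(Σu_j)/∂s_i = (Σα_j) − s_i = 0, so s_i^SO = Σα_j = 6.5 for every i; S^SO = 26.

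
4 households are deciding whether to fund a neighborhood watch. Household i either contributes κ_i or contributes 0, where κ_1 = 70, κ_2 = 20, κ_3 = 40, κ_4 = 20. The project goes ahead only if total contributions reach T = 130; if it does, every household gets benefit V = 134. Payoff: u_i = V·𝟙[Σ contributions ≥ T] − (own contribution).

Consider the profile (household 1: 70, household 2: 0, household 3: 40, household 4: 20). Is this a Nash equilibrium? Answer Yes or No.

Total = 130 ≥ 130: provided.
Household 1 (pledges 70, payoff 64): dropping to 0 → total 60, payoff 0. No gain.
Household 2 (pledges 0, payoff 134): pledging 20 → total 150, payoff 114. No gain.
Household 3 (pledges 40, payoff 94): dropping to 0 → total 90, payoff 0. No gain.
Household 4 (pledges 20, payoff 114): dropping to 0 → total 110, payoff 0. No gain.

Yes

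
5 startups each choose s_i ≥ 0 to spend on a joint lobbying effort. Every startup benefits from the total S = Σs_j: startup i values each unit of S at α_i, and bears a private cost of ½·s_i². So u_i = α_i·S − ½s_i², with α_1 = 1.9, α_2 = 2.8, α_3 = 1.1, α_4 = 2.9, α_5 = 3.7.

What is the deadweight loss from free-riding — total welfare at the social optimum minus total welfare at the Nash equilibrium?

Startup i's FOC: ∂u_i/∂s_i = α_i − s_i = 0, so s_i* = α_i.
NE contributions = (1.9, 2.8, 1.1, 2.9, 3.7); S = 12.4.
W^NE = (Σα)·S − ½Σα_i² = 12.4² − ½·34.76 = 136.38.
Planner sets s_i = Σα_j = 12.4 for every i, so S^SO = 5·12.4 = 62.
W^SO = (Σα)·S^SO − ½·5·(Σα)² = (5/2)·12.4² = 384.4.
Deadweight loss = W^SO − W^NE = 248.02.

248.02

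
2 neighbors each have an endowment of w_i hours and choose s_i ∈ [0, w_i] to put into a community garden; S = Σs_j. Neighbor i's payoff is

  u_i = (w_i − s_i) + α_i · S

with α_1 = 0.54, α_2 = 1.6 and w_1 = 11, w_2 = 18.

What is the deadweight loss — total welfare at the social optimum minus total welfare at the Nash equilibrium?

12.54

∂u_i/∂s_i = α_i − 1, so neighbor i contributes w_i if α_i > 1, else 0.
α_i > 1 for i ∈ {2}; NE contributions (0, 18), S = 18.
W^NE = Σw_i − S^NE + (Σα_i)·S^NE = 29 + 1.14·18 = 49.52.
Planner: ∂(Σu_j)/∂s_i = Σα_j − 1 = 1.14 > 0, so everyone contributes w_i; S^SO = 29, W^SO = 29 + 1.14·29 = 62.06.
Deadweight loss = 12.54.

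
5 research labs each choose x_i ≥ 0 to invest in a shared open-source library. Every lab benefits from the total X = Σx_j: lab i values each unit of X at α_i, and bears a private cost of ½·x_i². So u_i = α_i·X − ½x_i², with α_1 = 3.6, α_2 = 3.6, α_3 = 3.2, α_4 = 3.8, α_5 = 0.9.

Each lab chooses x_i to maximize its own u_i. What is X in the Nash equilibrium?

15.1

Lab i's FOC: ∂u_i/∂x_i = α_i − x_i = 0, so x_i* = α_i.
NE contributions = (3.6, 3.6, 3.2, 3.8, 0.9); X = 15.1.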